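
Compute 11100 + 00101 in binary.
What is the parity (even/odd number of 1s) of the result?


11100 = 28
00101 = 5
Sum = 33 = 100001
1s count = 2

even parity (2 ones in 100001)


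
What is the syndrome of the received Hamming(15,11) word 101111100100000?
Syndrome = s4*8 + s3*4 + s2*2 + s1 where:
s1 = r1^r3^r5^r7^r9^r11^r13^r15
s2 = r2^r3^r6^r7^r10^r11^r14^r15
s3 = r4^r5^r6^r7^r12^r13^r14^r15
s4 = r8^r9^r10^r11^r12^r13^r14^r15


s1=0, s2=0, s3=0, s4=1

Syndrome = 8 (error at position 8)


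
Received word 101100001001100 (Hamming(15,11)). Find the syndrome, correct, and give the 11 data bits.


Syndrome = 14: error at position 14

Data: 10001001110 (corrected bit 14)


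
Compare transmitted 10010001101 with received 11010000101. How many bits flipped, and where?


XOR: 01000001000

2 error(s) at position(s): 1, 7


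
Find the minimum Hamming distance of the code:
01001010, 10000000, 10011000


Comparing all pairs, minimum distance: 2
Can detect 1 errors, correct 0 errors

2


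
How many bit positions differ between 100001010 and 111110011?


XOR: 011111001
Count of 1s: 6

6


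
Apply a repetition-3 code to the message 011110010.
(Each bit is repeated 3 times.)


Each bit -> 3 copies

000111111111111000000111000


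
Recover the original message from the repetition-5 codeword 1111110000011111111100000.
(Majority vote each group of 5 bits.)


Groups: 11111, 10000, 01111, 11111, 00000
Majority votes: 10110

10110


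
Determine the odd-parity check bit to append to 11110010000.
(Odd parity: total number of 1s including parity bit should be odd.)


Number of 1s in data: 5
Parity bit: 0

0


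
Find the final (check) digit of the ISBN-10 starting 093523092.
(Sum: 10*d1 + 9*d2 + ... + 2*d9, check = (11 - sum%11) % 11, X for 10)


Weighted sum: 198
198 mod 11 = 0

Check digit: 0


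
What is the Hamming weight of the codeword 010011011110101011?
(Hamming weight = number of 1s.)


Counting 1s in 010011011110101011

11


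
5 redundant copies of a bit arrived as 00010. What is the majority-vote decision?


Ones: 1 out of 5
Threshold: 3

0 (1/5 voted 1)


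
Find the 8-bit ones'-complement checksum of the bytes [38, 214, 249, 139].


Sum = 640 mod 256 = 128
Complement = 127

127


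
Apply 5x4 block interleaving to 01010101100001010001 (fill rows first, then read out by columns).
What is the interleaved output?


Matrix:
  0101
  0101
  1000
  0101
  0001
Read columns: 00100110100000011011

00100110100000011011


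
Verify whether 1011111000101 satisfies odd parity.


Number of 1s: 8

No, parity error (8 ones)


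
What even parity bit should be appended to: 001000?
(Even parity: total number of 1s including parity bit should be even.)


Number of 1s in data: 1
Parity bit: 1

1


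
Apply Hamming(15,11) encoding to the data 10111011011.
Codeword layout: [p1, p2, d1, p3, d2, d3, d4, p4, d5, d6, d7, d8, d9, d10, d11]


Parity bits: p1=1, p2=0, p3=1, p4=1

101101111011011


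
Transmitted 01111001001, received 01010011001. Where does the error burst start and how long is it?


XOR: 00101010000

Burst at position 2, length 5


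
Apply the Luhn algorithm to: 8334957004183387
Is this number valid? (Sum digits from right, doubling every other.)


Luhn sum = 76
76 mod 10 = 6

Invalid (Luhn sum mod 10 = 6)


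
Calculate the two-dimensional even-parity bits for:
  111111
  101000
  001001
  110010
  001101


Row parities: 00011
Column parities: 100001

Row P: 00011, Col P: 100001, Corner: 0


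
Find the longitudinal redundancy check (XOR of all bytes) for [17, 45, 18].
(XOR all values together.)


XOR chain: 17 ^ 45 ^ 18 = 46

46


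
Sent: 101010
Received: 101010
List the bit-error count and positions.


XOR: 000000

0 errors (received matches sent)


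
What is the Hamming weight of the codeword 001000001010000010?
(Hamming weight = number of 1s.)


Counting 1s in 001000001010000010

4


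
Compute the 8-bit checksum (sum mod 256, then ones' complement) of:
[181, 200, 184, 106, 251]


Sum = 922 mod 256 = 154
Complement = 101

101


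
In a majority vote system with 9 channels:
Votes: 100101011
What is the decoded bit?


Ones: 5 out of 9
Threshold: 5

1 (5/9 voted 1)


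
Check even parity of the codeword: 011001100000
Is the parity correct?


Number of 1s: 4

Yes, parity is correct (4 ones)


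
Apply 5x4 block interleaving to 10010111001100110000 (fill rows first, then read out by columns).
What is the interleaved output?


Matrix:
  1001
  0111
  0011
  0011
  0000
Read columns: 10000010000111011110

10000010000111011110


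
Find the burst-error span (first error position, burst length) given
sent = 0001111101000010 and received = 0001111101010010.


XOR: 0000000000010000

Burst at position 11, length 1


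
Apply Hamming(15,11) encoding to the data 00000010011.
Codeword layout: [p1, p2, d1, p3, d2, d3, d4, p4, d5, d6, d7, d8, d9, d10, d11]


Parity bits: p1=0, p2=1, p3=0, p4=1

010000010010011


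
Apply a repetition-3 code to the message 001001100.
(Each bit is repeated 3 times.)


Each bit -> 3 copies

000000111000000111111000000


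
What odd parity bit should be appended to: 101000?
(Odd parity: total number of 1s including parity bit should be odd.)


Number of 1s in data: 2
Parity bit: 1

1


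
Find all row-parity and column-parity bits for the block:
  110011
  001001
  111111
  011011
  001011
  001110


Row parities: 000011
Column parities: 011011

Row P: 000011, Col P: 011011, Corner: 0


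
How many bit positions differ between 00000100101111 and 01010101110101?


XOR: 01010001011010
Count of 1s: 6

6


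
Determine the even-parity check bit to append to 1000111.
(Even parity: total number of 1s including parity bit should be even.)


Number of 1s in data: 4
Parity bit: 0

0


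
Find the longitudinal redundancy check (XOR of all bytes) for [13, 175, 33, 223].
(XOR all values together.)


XOR chain: 13 ^ 175 ^ 33 ^ 223 = 92

92


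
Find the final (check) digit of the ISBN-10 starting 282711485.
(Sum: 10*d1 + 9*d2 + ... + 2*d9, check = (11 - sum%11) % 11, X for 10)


Weighted sum: 218
218 mod 11 = 9

Check digit: 2


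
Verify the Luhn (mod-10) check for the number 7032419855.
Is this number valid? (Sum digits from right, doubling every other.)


Luhn sum = 45
45 mod 10 = 5

Invalid (Luhn sum mod 10 = 5)


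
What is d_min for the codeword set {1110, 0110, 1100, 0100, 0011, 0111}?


Comparing all pairs, minimum distance: 1
Can detect 0 errors, correct 0 errors

1


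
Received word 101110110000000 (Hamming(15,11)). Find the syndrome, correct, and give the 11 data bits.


Syndrome = 12: error at position 12

Data: 11010001000 (corrected bit 12)


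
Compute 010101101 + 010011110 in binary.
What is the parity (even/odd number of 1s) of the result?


010101101 = 173
010011110 = 158
Sum = 331 = 101001011
1s count = 5

odd parity (5 ones in 101001011)


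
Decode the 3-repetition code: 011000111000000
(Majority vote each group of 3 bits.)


Groups: 011, 000, 111, 000, 000
Majority votes: 10100

10100


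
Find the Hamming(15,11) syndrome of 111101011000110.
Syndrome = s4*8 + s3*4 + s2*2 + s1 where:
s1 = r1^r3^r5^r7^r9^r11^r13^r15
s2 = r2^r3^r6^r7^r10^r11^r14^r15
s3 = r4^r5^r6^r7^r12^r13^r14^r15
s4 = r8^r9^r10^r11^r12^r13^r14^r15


s1=0, s2=0, s3=0, s4=0

Syndrome = 0 (no error)


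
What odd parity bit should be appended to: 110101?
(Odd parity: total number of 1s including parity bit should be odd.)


Number of 1s in data: 4
Parity bit: 1

1


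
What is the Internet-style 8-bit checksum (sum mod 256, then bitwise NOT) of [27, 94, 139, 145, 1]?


Sum = 406 mod 256 = 150
Complement = 105

105


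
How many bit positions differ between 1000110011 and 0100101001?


XOR: 1100011010
Count of 1s: 5

5


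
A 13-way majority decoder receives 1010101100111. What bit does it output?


Ones: 8 out of 13
Threshold: 7

1 (8/13 voted 1)


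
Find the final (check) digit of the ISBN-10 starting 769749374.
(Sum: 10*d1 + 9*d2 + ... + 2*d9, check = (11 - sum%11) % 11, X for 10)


Weighted sum: 355
355 mod 11 = 3

Check digit: 8


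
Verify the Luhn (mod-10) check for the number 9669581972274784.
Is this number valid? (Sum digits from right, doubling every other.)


Luhn sum = 91
91 mod 10 = 1

Invalid (Luhn sum mod 10 = 1)


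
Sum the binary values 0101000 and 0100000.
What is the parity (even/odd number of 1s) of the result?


0101000 = 40
0100000 = 32
Sum = 72 = 1001000
1s count = 2

even parity (2 ones in 1001000)


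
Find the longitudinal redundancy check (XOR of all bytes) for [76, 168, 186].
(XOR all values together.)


XOR chain: 76 ^ 168 ^ 186 = 94

94


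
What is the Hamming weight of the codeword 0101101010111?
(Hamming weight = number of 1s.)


Counting 1s in 0101101010111

8


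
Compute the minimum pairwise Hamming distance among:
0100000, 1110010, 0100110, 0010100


Comparing all pairs, minimum distance: 2
Can detect 1 errors, correct 0 errors

2


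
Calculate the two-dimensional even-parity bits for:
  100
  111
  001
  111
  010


Row parities: 11111
Column parities: 111

Row P: 11111, Col P: 111, Corner: 1


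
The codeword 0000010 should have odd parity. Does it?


Number of 1s: 1

Yes, parity is correct (1 ones)


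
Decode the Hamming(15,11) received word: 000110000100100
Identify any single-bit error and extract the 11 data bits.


Syndrome = 6: error at position 6

Data: 01100100100 (corrected bit 6)


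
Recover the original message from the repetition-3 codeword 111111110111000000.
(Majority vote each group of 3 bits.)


Groups: 111, 111, 110, 111, 000, 000
Majority votes: 111100

111100


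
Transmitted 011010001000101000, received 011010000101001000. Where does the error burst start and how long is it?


XOR: 000000001101100000

Burst at position 8, length 5


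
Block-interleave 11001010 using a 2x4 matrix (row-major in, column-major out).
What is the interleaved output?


Matrix:
  1100
  1010
Read columns: 11100100

11100100


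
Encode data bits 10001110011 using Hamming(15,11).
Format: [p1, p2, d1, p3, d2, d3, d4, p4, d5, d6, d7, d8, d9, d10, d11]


Parity bits: p1=0, p2=1, p3=0, p4=1

011000011110011


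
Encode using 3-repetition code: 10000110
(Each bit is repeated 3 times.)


Each bit -> 3 copies

111000000000000111111000


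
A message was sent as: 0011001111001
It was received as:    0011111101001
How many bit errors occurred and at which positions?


XOR: 0000110010000

3 error(s) at position(s): 4, 5, 8


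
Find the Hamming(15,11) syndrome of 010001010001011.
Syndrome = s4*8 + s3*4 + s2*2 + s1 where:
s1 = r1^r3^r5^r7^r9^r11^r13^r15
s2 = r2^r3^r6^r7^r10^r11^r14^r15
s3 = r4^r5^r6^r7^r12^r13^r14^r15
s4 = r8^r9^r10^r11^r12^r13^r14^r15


s1=1, s2=0, s3=0, s4=0

Syndrome = 1 (error at position 1)


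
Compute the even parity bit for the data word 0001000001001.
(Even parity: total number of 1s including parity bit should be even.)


Number of 1s in data: 3
Parity bit: 1

1


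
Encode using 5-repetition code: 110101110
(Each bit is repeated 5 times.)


Each bit -> 5 copies

111111111100000111110000011111111111111100000


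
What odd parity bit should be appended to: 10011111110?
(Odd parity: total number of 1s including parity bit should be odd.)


Number of 1s in data: 8
Parity bit: 1

1


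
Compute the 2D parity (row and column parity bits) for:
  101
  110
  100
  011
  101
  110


Row parities: 001000
Column parities: 111

Row P: 001000, Col P: 111, Corner: 1


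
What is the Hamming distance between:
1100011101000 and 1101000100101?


XOR: 0001011001101
Count of 1s: 6

6


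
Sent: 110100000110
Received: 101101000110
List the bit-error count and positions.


XOR: 011001000000

3 error(s) at position(s): 1, 2, 5


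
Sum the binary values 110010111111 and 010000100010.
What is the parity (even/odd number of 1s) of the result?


110010111111 = 3263
010000100010 = 1058
Sum = 4321 = 1000011100001
1s count = 5

odd parity (5 ones in 1000011100001)


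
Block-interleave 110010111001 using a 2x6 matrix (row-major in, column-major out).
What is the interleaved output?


Matrix:
  110010
  111001
Read columns: 111101001001

111101001001


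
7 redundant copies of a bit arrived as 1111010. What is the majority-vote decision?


Ones: 5 out of 7
Threshold: 4

1 (5/7 voted 1)


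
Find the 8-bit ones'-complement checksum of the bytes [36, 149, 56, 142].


Sum = 383 mod 256 = 127
Complement = 128

128


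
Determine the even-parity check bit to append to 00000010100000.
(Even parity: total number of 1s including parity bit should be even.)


Number of 1s in data: 2
Parity bit: 0

0


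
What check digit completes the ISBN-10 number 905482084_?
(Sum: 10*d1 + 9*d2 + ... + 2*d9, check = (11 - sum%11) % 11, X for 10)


Weighted sum: 248
248 mod 11 = 6

Check digit: 5


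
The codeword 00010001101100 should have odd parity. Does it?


Number of 1s: 5

Yes, parity is correct (5 ones)


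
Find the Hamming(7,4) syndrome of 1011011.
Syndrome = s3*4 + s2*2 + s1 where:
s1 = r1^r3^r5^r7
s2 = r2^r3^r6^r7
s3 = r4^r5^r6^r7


s1=1, s2=1, s3=1

Syndrome = 7 (error at position 7)


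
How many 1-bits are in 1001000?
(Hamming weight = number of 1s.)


Counting 1s in 1001000

2


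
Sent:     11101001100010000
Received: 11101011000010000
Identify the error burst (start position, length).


XOR: 00000010100000000

Burst at position 6, length 3


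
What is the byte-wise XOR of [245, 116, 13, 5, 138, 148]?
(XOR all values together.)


XOR chain: 245 ^ 116 ^ 13 ^ 5 ^ 138 ^ 148 = 151

151


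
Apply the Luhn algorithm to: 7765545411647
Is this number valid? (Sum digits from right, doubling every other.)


Luhn sum = 69
69 mod 10 = 9

Invalid (Luhn sum mod 10 = 9)


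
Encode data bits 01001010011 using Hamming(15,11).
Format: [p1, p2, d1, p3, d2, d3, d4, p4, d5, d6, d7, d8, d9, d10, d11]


Parity bits: p1=0, p2=1, p3=1, p4=0

010110001010011


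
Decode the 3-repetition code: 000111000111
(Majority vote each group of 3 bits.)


Groups: 000, 111, 000, 111
Majority votes: 0101

0101


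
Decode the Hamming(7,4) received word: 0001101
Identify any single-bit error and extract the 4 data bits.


Syndrome = 6: error at position 6

Data: 0111 (corrected bit 6)


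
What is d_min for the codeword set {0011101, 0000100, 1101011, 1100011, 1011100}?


Comparing all pairs, minimum distance: 1
Can detect 0 errors, correct 0 errors

1


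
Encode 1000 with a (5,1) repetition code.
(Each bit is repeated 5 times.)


Each bit -> 5 copies

11111000000000000000


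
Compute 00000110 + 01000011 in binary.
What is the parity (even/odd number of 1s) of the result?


00000110 = 6
01000011 = 67
Sum = 73 = 1001001
1s count = 3

odd parity (3 ones in 1001001)


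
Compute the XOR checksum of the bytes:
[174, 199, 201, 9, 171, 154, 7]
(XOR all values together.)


XOR chain: 174 ^ 199 ^ 201 ^ 9 ^ 171 ^ 154 ^ 7 = 159

159


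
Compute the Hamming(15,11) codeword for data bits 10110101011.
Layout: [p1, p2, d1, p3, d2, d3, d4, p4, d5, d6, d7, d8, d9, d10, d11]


Parity bits: p1=1, p2=0, p3=1, p4=0

101101100101011


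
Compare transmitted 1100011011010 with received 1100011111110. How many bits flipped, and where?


XOR: 0000000100100

2 error(s) at position(s): 7, 10


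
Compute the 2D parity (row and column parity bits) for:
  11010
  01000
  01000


Row parities: 111
Column parities: 11010

Row P: 111, Col P: 11010, Corner: 1


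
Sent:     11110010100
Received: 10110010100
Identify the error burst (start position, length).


XOR: 01000000000

Burst at position 1, length 1


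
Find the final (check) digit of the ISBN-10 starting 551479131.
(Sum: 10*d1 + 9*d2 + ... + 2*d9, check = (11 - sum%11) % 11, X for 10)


Weighted sum: 233
233 mod 11 = 2

Check digit: 9


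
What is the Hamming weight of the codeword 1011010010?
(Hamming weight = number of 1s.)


Counting 1s in 1011010010

5


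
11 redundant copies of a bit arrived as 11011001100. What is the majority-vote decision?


Ones: 6 out of 11
Threshold: 6

1 (6/11 voted 1)


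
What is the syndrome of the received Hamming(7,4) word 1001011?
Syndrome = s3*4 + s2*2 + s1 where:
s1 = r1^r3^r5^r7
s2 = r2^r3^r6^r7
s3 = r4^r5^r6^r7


s1=0, s2=0, s3=1

Syndrome = 4 (error at position 4)


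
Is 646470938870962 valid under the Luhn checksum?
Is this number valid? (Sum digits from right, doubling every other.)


Luhn sum = 86
86 mod 10 = 6

Invalid (Luhn sum mod 10 = 6)


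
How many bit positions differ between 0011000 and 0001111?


XOR: 0010111
Count of 1s: 4

4


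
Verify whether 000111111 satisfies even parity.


Number of 1s: 6

Yes, parity is correct (6 ones)


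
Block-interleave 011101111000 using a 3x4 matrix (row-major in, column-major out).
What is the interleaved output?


Matrix:
  0111
  0111
  1000
Read columns: 001110110110

001110110110


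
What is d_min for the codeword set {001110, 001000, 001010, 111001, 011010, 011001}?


Comparing all pairs, minimum distance: 1
Can detect 0 errors, correct 0 errors

1


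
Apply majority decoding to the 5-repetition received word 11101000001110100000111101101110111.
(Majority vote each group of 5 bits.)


Groups: 11101, 00000, 11101, 00000, 11110, 11011, 10111
Majority votes: 1010111

1010111


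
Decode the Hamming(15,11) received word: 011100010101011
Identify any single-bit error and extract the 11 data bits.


Syndrome = 10: error at position 10

Data: 10000001011 (corrected bit 10)


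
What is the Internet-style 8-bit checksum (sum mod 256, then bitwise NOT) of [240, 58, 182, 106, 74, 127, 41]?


Sum = 828 mod 256 = 60
Complement = 195

195


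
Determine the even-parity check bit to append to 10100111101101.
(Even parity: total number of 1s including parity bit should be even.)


Number of 1s in data: 9
Parity bit: 1

1


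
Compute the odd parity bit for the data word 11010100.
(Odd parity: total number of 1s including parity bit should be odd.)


Number of 1s in data: 4
Parity bit: 1

1


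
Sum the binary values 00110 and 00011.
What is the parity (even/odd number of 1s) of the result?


00110 = 6
00011 = 3
Sum = 9 = 1001
1s count = 2

even parity (2 ones in 1001)


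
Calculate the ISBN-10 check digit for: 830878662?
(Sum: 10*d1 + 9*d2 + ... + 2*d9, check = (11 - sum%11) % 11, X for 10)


Weighted sum: 291
291 mod 11 = 5

Check digit: 6


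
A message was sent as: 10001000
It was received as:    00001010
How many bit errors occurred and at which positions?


XOR: 10000010

2 error(s) at position(s): 0, 6


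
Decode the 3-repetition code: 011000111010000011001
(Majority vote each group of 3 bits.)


Groups: 011, 000, 111, 010, 000, 011, 001
Majority votes: 1010010

1010010


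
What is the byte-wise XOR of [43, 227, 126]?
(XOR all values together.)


XOR chain: 43 ^ 227 ^ 126 = 182

182


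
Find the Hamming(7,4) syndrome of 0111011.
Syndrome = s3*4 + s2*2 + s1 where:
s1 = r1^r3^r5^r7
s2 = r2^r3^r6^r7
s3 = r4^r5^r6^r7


s1=0, s2=0, s3=1

Syndrome = 4 (error at position 4)


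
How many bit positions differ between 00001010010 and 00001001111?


XOR: 00000011101
Count of 1s: 4

4


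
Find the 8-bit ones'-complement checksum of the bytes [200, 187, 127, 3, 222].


Sum = 739 mod 256 = 227
Complement = 28

28


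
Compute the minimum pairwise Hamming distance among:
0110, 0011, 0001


Comparing all pairs, minimum distance: 1
Can detect 0 errors, correct 0 errors

1


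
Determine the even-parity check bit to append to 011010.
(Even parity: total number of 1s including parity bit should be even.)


Number of 1s in data: 3
Parity bit: 1

1


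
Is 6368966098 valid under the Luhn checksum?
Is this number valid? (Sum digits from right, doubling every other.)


Luhn sum = 52
52 mod 10 = 2

Invalid (Luhn sum mod 10 = 2)


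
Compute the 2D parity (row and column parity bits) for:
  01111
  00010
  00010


Row parities: 011
Column parities: 01111

Row P: 011, Col P: 01111, Corner: 0


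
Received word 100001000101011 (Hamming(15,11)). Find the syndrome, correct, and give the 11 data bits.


Syndrome = 0: no error detected

Data: 00100101011 (no errors)


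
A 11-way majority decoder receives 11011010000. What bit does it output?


Ones: 5 out of 11
Threshold: 6

0 (5/11 voted 1)


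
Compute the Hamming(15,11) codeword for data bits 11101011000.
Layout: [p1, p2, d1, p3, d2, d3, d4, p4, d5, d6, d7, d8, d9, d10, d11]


Parity bits: p1=0, p2=1, p3=1, p4=1

011111011011000


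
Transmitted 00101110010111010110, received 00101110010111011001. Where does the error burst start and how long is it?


XOR: 00000000000000001111

Burst at position 16, length 4


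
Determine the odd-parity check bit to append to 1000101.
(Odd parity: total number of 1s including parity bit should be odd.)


Number of 1s in data: 3
Parity bit: 0

0


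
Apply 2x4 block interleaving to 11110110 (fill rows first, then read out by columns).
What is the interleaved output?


Matrix:
  1111
  0110
Read columns: 10111110

10111110


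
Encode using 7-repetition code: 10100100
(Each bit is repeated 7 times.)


Each bit -> 7 copies

11111110000000111111100000000000000111111100000000000000


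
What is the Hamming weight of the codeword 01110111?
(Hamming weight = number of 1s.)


Counting 1s in 01110111

6


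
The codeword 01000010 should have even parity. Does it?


Number of 1s: 2

Yes, parity is correct (2 ones)


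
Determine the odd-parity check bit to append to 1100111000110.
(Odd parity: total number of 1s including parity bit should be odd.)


Number of 1s in data: 7
Parity bit: 0

0


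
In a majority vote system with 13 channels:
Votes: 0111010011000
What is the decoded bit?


Ones: 6 out of 13
Threshold: 7

0 (6/13 voted 1)


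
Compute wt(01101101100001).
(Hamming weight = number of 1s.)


Counting 1s in 01101101100001

7


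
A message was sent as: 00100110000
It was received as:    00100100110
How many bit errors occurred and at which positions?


XOR: 00000010110

3 error(s) at position(s): 6, 8, 9


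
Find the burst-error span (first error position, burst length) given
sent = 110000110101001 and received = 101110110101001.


XOR: 011110000000000

Burst at position 1, length 4


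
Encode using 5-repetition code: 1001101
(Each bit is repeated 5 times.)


Each bit -> 5 copies

11111000000000011111111110000011111


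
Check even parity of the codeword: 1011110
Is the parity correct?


Number of 1s: 5

No, parity error (5 ones)


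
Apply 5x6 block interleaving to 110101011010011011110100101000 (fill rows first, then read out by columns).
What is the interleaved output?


Matrix:
  110101
  011010
  011011
  110100
  101000
Read columns: 100111111001101100100110010100

100111111001101100100110010100


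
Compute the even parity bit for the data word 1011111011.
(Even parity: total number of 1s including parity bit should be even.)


Number of 1s in data: 8
Parity bit: 0

0


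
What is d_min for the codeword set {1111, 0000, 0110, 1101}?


Comparing all pairs, minimum distance: 1
Can detect 0 errors, correct 0 errors

1


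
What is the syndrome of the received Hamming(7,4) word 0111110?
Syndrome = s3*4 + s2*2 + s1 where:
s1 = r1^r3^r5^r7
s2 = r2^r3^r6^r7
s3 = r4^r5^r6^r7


s1=0, s2=1, s3=1

Syndrome = 6 (error at position 6)


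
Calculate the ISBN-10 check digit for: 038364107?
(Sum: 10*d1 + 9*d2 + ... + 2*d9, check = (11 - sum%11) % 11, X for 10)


Weighted sum: 186
186 mod 11 = 10

Check digit: 1


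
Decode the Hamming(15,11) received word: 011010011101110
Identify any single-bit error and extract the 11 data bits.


Syndrome = 0: no error detected

Data: 11001101110 (no errors)


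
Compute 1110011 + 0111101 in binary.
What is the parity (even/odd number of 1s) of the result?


1110011 = 115
0111101 = 61
Sum = 176 = 10110000
1s count = 3

odd parity (3 ones in 10110000)


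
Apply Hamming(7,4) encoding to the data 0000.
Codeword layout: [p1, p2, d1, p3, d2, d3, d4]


Parity bits: p1=0, p2=0, p3=0

0000000


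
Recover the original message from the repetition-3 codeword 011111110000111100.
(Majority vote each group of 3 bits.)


Groups: 011, 111, 110, 000, 111, 100
Majority votes: 111010

111010


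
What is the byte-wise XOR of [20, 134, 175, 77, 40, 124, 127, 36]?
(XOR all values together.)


XOR chain: 20 ^ 134 ^ 175 ^ 77 ^ 40 ^ 124 ^ 127 ^ 36 = 127

127


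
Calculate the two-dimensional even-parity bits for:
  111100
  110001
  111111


Row parities: 010
Column parities: 110010

Row P: 010, Col P: 110010, Corner: 1


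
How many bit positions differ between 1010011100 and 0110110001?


XOR: 1100101101
Count of 1s: 6

6


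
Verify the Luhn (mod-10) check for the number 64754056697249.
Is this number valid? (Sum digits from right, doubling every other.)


Luhn sum = 68
68 mod 10 = 8

Invalid (Luhn sum mod 10 = 8)


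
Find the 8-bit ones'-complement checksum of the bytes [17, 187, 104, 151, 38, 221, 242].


Sum = 960 mod 256 = 192
Complement = 63

63


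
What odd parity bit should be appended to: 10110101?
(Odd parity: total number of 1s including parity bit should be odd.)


Number of 1s in data: 5
Parity bit: 0

0


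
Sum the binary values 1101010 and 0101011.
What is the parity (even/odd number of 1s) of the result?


1101010 = 106
0101011 = 43
Sum = 149 = 10010101
1s count = 4

even parity (4 ones in 10010101)


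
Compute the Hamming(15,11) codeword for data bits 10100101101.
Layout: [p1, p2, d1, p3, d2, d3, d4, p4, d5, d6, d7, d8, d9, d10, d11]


Parity bits: p1=1, p2=0, p3=0, p4=0

101001000101101


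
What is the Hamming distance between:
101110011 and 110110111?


XOR: 011000100
Count of 1s: 3

3


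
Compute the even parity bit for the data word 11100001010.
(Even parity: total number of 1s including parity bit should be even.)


Number of 1s in data: 5
Parity bit: 1

1


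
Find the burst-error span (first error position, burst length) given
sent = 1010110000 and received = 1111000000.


XOR: 0101110000

Burst at position 1, length 5


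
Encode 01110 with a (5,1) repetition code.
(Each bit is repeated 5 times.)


Each bit -> 5 copies

0000011111111111111100000


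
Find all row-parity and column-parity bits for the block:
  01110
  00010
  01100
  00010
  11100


Row parities: 11011
Column parities: 11110

Row P: 11011, Col P: 11110, Corner: 0


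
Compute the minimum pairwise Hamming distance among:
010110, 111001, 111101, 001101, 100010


Comparing all pairs, minimum distance: 1
Can detect 0 errors, correct 0 errors

1


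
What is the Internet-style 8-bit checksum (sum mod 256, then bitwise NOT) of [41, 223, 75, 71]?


Sum = 410 mod 256 = 154
Complement = 101

101


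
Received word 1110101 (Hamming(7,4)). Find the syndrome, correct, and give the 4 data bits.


Syndrome = 2: error at position 2

Data: 1101 (corrected bit 2)


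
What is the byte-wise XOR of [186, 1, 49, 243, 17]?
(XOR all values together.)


XOR chain: 186 ^ 1 ^ 49 ^ 243 ^ 17 = 104

104


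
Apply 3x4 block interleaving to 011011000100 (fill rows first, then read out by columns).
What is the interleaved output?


Matrix:
  0110
  1100
  0100
Read columns: 010111100000

010111100000


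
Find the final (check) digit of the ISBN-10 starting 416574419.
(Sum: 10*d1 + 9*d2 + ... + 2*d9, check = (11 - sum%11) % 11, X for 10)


Weighted sum: 231
231 mod 11 = 0

Check digit: 0


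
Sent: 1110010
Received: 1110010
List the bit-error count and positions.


XOR: 0000000

0 errors (received matches sent)


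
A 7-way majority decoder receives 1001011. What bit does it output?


Ones: 4 out of 7
Threshold: 4

1 (4/7 voted 1)


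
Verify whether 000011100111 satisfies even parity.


Number of 1s: 6

Yes, parity is correct (6 ones)


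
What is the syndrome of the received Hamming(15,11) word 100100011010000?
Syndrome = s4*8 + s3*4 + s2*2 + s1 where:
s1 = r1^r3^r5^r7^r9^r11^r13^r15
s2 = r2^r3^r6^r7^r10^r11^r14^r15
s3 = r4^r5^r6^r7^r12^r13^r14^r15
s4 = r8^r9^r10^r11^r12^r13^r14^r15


s1=1, s2=1, s3=1, s4=1

Syndrome = 15 (error at position 15)


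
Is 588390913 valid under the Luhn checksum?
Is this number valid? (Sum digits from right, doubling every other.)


Luhn sum = 49
49 mod 10 = 9

Invalid (Luhn sum mod 10 = 9)


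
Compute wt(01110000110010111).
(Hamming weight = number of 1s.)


Counting 1s in 01110000110010111

9


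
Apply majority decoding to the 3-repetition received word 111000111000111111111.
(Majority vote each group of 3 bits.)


Groups: 111, 000, 111, 000, 111, 111, 111
Majority votes: 1010111

1010111


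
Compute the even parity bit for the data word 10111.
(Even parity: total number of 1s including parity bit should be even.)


Number of 1s in data: 4
Parity bit: 0

0


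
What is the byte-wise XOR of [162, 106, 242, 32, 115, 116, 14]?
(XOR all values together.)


XOR chain: 162 ^ 106 ^ 242 ^ 32 ^ 115 ^ 116 ^ 14 = 19

19


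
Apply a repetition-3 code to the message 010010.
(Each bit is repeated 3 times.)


Each bit -> 3 copies

000111000000111000


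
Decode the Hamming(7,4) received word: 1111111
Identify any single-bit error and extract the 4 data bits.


Syndrome = 0: no error detected

Data: 1111 (no errors)


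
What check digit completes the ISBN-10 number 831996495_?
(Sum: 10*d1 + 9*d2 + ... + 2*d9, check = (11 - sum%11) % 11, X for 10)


Weighted sum: 315
315 mod 11 = 7

Check digit: 4


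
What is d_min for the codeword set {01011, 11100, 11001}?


Comparing all pairs, minimum distance: 2
Can detect 1 errors, correct 0 errors

2


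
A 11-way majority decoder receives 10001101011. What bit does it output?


Ones: 6 out of 11
Threshold: 6

1 (6/11 voted 1)


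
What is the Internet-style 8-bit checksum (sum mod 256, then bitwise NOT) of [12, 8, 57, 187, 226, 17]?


Sum = 507 mod 256 = 251
Complement = 4

4


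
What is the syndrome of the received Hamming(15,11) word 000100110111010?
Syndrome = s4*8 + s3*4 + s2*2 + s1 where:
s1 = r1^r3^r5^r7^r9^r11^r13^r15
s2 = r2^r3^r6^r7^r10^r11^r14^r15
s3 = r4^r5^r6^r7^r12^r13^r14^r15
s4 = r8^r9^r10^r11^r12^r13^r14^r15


s1=0, s2=0, s3=0, s4=1

Syndrome = 8 (error at position 8)


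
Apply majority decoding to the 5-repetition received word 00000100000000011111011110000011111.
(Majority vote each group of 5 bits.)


Groups: 00000, 10000, 00000, 11111, 01111, 00000, 11111
Majority votes: 0001101

0001101


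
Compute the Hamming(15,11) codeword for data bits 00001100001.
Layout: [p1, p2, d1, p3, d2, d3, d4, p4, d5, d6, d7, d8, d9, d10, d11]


Parity bits: p1=0, p2=0, p3=1, p4=1

000100011100001


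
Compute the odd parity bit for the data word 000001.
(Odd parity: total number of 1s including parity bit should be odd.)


Number of 1s in data: 1
Parity bit: 0

0


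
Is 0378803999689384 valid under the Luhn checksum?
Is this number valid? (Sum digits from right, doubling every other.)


Luhn sum = 90
90 mod 10 = 0

Valid (Luhn sum mod 10 = 0)


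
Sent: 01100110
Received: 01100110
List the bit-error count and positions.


XOR: 00000000

0 errors (received matches sent)


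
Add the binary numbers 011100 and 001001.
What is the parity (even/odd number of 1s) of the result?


011100 = 28
001001 = 9
Sum = 37 = 100101
1s count = 3

odd parity (3 ones in 100101)


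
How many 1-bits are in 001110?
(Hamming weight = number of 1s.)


Counting 1s in 001110

3


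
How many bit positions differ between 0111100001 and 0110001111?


XOR: 0001101110
Count of 1s: 5

5


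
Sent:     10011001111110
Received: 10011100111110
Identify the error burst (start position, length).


XOR: 00000101000000

Burst at position 5, length 3


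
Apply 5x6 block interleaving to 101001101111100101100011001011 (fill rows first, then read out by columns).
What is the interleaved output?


Matrix:
  101001
  101111
  100101
  100011
  001011
Read columns: 111100000011001011000101111111

111100000011001011000101111111


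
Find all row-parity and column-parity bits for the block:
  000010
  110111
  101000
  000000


Row parities: 1100
Column parities: 011101

Row P: 1100, Col P: 011101, Corner: 0


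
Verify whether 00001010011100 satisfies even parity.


Number of 1s: 5

No, parity error (5 ones)


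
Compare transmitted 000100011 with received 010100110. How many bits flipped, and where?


XOR: 010000101

3 error(s) at position(s): 1, 6, 8


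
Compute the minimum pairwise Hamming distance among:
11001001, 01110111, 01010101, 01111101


Comparing all pairs, minimum distance: 2
Can detect 1 errors, correct 0 errors

2


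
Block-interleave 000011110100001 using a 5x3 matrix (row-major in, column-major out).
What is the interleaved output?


Matrix:
  000
  011
  110
  100
  001
Read columns: 001100110001001

001100110001001


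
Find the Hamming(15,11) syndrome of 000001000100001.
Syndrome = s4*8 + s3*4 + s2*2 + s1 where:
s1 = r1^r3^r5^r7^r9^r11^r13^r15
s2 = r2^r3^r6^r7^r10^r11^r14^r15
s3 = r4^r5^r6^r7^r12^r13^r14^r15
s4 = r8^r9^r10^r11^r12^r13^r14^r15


s1=1, s2=1, s3=0, s4=0

Syndrome = 3 (error at position 3)


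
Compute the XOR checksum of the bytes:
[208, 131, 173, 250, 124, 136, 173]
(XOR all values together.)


XOR chain: 208 ^ 131 ^ 173 ^ 250 ^ 124 ^ 136 ^ 173 = 93

93


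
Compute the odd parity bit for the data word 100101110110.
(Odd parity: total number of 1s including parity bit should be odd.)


Number of 1s in data: 7
Parity bit: 0

0


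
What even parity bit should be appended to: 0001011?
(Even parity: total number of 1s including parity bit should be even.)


Number of 1s in data: 3
Parity bit: 1

1


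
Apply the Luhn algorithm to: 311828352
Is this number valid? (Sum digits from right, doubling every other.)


Luhn sum = 28
28 mod 10 = 8

Invalid (Luhn sum mod 10 = 8)


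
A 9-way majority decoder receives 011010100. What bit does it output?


Ones: 4 out of 9
Threshold: 5

0 (4/9 voted 1)


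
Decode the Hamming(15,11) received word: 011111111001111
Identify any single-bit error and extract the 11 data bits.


Syndrome = 0: no error detected

Data: 11111001111 (no errors)


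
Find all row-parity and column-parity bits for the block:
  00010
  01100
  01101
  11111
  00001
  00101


Row parities: 101110
Column parities: 11000

Row P: 101110, Col P: 11000, Corner: 0


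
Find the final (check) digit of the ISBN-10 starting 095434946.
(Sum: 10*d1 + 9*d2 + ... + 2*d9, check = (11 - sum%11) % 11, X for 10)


Weighted sum: 247
247 mod 11 = 5

Check digit: 6


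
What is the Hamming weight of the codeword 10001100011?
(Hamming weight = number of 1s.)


Counting 1s in 10001100011

5


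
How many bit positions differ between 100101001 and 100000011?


XOR: 000101010
Count of 1s: 3

3


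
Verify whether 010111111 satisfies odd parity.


Number of 1s: 7

Yes, parity is correct (7 ones)


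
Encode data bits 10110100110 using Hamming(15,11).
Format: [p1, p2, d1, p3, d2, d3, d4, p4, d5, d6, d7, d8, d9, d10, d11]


Parity bits: p1=1, p2=1, p3=0, p4=1

111001110100110


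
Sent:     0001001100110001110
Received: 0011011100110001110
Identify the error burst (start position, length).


XOR: 0010010000000000000

Burst at position 2, length 4


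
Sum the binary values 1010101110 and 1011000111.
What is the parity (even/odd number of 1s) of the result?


1010101110 = 686
1011000111 = 711
Sum = 1397 = 10101110101
1s count = 7

odd parity (7 ones in 10101110101)


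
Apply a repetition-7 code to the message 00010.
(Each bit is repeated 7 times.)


Each bit -> 7 copies

00000000000000000000011111110000000


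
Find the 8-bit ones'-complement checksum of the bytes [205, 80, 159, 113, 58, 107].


Sum = 722 mod 256 = 210
Complement = 45

45


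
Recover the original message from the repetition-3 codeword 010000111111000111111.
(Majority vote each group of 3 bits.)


Groups: 010, 000, 111, 111, 000, 111, 111
Majority votes: 0011011

0011011


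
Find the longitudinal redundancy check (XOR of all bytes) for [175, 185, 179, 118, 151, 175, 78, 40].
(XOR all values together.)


XOR chain: 175 ^ 185 ^ 179 ^ 118 ^ 151 ^ 175 ^ 78 ^ 40 = 141

141


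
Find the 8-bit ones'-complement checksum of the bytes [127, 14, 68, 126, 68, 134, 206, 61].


Sum = 804 mod 256 = 36
Complement = 219

219


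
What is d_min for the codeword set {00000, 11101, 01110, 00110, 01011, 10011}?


Comparing all pairs, minimum distance: 1
Can detect 0 errors, correct 0 errors

1


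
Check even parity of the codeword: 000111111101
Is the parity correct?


Number of 1s: 8

Yes, parity is correct (8 ones)


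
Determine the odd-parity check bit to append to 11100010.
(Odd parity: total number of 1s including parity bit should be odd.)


Number of 1s in data: 4
Parity bit: 1

1


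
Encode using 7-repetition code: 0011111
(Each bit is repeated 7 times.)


Each bit -> 7 copies

0000000000000011111111111111111111111111111111111


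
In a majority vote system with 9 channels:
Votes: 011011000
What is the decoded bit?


Ones: 4 out of 9
Threshold: 5

0 (4/9 voted 1)


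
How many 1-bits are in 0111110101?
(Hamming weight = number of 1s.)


Counting 1s in 0111110101

7


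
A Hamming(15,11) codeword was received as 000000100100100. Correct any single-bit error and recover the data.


Syndrome = 0: no error detected

Data: 00010100100 (no errors)


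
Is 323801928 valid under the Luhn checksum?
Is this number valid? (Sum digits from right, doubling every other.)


Luhn sum = 40
40 mod 10 = 0

Valid (Luhn sum mod 10 = 0)


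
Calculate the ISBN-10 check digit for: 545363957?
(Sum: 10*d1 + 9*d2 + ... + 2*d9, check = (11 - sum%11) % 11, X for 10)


Weighted sum: 263
263 mod 11 = 10

Check digit: 1


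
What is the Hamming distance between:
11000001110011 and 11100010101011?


XOR: 00100011011000
Count of 1s: 5

5


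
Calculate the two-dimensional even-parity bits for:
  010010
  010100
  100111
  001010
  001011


Row parities: 00001
Column parities: 100000

Row P: 00001, Col P: 100000, Corner: 1


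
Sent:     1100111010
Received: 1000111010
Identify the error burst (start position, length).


XOR: 0100000000

Burst at position 1, length 1


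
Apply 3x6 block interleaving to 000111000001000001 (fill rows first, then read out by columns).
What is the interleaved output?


Matrix:
  000111
  000001
  000001
Read columns: 000000000100100111

000000000100100111


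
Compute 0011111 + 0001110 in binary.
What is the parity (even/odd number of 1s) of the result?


0011111 = 31
0001110 = 14
Sum = 45 = 101101
1s count = 4

even parity (4 ones in 101101)


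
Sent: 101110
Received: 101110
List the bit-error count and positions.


XOR: 000000

0 errors (received matches sent)
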